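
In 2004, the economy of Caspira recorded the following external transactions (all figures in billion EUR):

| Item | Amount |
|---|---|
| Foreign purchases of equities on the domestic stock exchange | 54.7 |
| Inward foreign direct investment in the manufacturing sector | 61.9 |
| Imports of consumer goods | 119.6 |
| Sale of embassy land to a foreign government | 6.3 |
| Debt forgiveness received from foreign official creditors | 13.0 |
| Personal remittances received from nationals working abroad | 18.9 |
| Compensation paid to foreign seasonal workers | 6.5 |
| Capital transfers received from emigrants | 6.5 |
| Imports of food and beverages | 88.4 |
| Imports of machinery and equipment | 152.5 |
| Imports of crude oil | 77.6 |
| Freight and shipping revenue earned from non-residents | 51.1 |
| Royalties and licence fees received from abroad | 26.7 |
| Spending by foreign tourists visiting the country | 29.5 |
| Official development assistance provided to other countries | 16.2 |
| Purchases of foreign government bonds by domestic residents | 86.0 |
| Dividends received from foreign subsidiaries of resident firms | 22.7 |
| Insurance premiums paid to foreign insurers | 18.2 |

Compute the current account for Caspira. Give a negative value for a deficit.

Goods: -152.5 - 119.6 - 88.4 - 77.6 = -438.1
Services: 51.1 + 29.5 - 18.2 + 26.7 = 89.1
Primary income: -6.5 + 22.7 = 16.2
Secondary income: -16.2 + 18.9 = 2.7
Current account = (-438.1) + 89.1 + 16.2 + 2.7 = -330.1
(Excluded from the current account — financial account: foreign purchases of equities on the domestic stock exchange 54.7, inward foreign direct investment in the manufacturing sector 61.9, purchases of foreign government bonds by domestic residents 86.0; capital account: sale of embassy land to a foreign government 6.3, debt forgiveness received from foreign official creditors 13.0, capital transfers received from emigrants 6.5.)

-330.1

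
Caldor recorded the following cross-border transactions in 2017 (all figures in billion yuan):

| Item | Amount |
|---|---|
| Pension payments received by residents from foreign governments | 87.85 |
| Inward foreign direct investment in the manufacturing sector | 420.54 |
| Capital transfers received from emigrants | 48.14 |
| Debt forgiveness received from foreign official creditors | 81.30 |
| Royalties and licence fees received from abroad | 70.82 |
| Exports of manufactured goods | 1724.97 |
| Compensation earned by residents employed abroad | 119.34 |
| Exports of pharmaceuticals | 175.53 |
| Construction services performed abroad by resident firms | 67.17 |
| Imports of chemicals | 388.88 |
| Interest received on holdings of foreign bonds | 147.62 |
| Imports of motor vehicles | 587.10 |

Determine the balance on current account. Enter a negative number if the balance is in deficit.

1417.32

Goods: 175.53 - 388.88 + 1724.97 - 587.10 = 924.52
Services: 70.82 + 67.17 = 137.99
Primary income: 119.34 + 147.62 = 266.96
Secondary income: 87.85
Current account = 924.52 + 137.99 + 266.96 + 87.85 = 1417.32
(Excluded from the current account — financial account: inward foreign direct investment in the manufacturing sector 420.54; capital account: capital transfers received from emigrants 48.14, debt forgiveness received from foreign official creditors 81.30.)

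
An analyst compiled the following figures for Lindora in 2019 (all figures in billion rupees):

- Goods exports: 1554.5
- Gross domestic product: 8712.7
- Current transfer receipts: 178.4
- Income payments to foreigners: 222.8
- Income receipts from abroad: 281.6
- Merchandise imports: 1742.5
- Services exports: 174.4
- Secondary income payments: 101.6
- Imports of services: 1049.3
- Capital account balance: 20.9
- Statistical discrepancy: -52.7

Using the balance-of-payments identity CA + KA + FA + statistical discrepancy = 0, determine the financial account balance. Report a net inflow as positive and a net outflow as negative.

Goods balance = 1554.5 - 1742.5 = -188.0
Services balance = 174.4 - 1049.3 = -874.9
Trade balance (goods + services) = -188.0 + (-874.9) = -1062.9
Net primary income = 281.6 - 222.8 = 58.8
Net secondary income = 178.4 - 101.6 = 76.8
Current account = -1062.9 + 58.8 + 76.8 = -927.3
Financial account = -(-927.3 + 20.9 + (-52.7)) = 959.1

959.1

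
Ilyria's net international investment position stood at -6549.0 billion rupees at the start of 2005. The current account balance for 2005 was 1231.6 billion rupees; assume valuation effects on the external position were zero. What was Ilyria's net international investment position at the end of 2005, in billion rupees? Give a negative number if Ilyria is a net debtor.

With no valuation effects, change in NIIP = current account = 1231.6
End-of-year NIIP = -6549.0 + 1231.6 = -5317.4

-5317.4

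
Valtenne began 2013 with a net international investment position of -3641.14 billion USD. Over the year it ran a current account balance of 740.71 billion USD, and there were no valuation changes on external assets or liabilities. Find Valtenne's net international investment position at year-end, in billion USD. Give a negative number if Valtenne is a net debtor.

-2900.43

With no valuation effects, change in NIIP = current account = 740.71
End-of-year NIIP = -3641.14 + 740.71 = -2900.43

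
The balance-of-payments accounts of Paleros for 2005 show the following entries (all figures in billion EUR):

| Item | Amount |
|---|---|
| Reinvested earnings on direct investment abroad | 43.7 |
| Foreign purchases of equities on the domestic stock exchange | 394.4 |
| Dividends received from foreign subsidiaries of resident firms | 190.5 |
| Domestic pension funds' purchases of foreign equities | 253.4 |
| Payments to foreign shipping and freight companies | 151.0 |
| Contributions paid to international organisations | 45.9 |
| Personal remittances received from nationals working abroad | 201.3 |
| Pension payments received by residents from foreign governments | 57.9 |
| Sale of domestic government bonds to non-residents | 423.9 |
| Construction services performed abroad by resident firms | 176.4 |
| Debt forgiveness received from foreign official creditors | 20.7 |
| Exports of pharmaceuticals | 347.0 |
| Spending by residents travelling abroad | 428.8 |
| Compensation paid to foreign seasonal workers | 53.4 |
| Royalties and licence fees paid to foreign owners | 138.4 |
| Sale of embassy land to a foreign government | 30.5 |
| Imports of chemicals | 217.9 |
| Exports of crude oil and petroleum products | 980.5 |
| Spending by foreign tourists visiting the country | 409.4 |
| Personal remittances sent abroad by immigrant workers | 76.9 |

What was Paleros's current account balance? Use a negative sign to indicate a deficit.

1294.4

Goods: -217.9 + 347.0 + 980.5 = 1109.6
Services: 409.4 - 151.0 - 138.4 + 176.4 - 428.8 = -132.4
Primary income: 43.7 + 190.5 - 53.4 = 180.8
Secondary income: 201.3 - 76.9 - 45.9 + 57.9 = 136.4
Current account = 1109.6 + (-132.4) + 180.8 + 136.4 = 1294.4
(Excluded from the current account — financial account: foreign purchases of equities on the domestic stock exchange 394.4, domestic pension funds' purchases of foreign equities 253.4, sale of domestic government bonds to non-residents 423.9; capital account: debt forgiveness received from foreign official creditors 20.7, sale of embassy land to a foreign government 30.5.)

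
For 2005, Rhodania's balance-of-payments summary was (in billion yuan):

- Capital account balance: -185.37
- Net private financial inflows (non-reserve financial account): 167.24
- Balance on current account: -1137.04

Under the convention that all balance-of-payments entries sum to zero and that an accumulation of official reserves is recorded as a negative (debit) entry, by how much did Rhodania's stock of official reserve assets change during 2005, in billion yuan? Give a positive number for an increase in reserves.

Official reserve transactions balance = -((-1137.04) + (-185.37) + 167.24) = 1155.17
An accumulation of reserves is recorded as a debit (negative entry), so the change in the stock of reserves is the negative of that balance.
Change in official reserves = -(1155.17) = -1155.17

-1155.17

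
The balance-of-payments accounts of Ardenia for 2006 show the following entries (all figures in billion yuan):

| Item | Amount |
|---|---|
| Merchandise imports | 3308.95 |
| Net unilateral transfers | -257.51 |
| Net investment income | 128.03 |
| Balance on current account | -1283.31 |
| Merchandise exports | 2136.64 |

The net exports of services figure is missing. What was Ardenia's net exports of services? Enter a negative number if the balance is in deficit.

18.48

Current account = goods balance + services balance + net primary income + net secondary income
Sum of the known components = -1301.79
Net exports of services = CA - (known components) = -1283.31 - (-1301.79) = 18.48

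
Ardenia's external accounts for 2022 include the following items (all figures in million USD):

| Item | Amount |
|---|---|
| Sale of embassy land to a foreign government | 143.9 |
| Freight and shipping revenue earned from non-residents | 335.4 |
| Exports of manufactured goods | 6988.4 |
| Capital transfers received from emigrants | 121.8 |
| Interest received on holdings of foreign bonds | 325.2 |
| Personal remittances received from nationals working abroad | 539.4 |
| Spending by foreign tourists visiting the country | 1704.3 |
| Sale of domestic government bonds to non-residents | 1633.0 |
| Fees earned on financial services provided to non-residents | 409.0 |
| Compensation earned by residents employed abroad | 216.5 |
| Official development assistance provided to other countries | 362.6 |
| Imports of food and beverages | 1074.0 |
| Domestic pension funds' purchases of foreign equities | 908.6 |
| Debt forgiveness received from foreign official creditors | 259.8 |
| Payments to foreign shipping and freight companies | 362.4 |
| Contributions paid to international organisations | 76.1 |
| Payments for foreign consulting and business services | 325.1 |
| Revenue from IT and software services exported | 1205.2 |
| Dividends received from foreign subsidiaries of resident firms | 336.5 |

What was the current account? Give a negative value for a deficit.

Goods: 6988.4 - 1074.0 = 5914.4
Services: 335.4 + 1205.2 - 325.1 + 409.0 + 1704.3 - 362.4 = 2966.4
Primary income: 336.5 + 216.5 + 325.2 = 878.2
Secondary income: -362.6 - 76.1 + 539.4 = 100.7
Current account = 5914.4 + 2966.4 + 878.2 + 100.7 = 9859.7
(Excluded from the current account — capital account: sale of embassy land to a foreign government 143.9, capital transfers received from emigrants 121.8, debt forgiveness received from foreign official creditors 259.8; financial account: sale of domestic government bonds to non-residents 1633.0, domestic pension funds' purchases of foreign equities 908.6.)

9859.7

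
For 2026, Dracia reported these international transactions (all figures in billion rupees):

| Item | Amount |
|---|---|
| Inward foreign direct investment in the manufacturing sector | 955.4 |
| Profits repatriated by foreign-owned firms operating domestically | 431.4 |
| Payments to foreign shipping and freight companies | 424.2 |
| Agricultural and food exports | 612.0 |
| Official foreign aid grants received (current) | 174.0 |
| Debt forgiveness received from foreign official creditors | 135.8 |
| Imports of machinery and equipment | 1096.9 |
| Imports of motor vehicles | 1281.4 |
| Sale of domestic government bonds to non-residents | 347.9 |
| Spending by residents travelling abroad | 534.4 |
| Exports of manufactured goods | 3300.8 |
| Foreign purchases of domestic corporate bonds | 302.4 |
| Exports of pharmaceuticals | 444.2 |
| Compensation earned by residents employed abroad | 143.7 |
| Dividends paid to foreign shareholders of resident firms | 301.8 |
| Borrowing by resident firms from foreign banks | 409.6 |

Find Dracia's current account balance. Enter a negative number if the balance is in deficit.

Goods: 3300.8 + 444.2 - 1096.9 - 1281.4 + 612.0 = 1978.7
Services: -534.4 - 424.2 = -958.6
Primary income: -431.4 + 143.7 - 301.8 = -589.5
Secondary income: 174.0
Current account = 1978.7 + (-958.6) + (-589.5) + 174.0 = 604.6
(Excluded from the current account — financial account: inward foreign direct investment in the manufacturing sector 955.4, sale of domestic government bonds to non-residents 347.9, foreign purchases of domestic corporate bonds 302.4, borrowing by resident firms from foreign banks 409.6; capital account: debt forgiveness received from foreign official creditors 135.8.)

604.6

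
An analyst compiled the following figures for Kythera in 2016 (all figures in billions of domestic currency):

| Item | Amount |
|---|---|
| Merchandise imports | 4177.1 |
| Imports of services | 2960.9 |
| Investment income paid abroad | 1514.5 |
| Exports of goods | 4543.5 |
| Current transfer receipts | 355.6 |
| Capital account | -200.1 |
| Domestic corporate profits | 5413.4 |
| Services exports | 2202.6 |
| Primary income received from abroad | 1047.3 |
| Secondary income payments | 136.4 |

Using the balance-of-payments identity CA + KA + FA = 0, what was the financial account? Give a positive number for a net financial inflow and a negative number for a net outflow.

840.0

Goods balance = 4543.5 - 4177.1 = 366.4
Services balance = 2202.6 - 2960.9 = -758.3
Trade balance (goods + services) = 366.4 + (-758.3) = -391.9
Net primary income = 1047.3 - 1514.5 = -467.2
Net secondary income = 355.6 - 136.4 = 219.2
Current account = -391.9 + (-467.2) + 219.2 = -639.9
Financial account = -(-639.9 + (-200.1)) = 840.0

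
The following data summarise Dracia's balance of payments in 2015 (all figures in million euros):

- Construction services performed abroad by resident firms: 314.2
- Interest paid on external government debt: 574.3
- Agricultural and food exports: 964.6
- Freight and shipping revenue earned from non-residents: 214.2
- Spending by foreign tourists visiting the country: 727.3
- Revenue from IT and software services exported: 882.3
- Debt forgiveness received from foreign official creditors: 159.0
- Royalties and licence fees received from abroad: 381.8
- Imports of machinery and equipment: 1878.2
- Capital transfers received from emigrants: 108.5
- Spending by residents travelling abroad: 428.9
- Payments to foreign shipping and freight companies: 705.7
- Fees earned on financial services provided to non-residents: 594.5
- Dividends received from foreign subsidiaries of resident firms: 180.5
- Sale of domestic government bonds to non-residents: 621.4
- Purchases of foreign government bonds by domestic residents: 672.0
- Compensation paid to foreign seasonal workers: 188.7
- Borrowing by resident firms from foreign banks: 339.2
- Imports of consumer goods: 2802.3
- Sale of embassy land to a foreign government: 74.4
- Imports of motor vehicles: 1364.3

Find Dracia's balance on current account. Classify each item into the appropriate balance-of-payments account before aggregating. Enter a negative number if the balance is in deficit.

Goods: -1364.3 + 964.6 - 2802.3 - 1878.2 = -5080.2
Services: 381.8 - 428.9 + 594.5 + 727.3 + 882.3 + 314.2 - 705.7 + 214.2 = 1979.7
Primary income: 180.5 - 188.7 - 574.3 = -582.5
Current account = (-5080.2) + 1979.7 + (-582.5) = -3683.0
(Excluded from the current account — capital account: debt forgiveness received from foreign official creditors 159.0, capital transfers received from emigrants 108.5, sale of embassy land to a foreign government 74.4; financial account: sale of domestic government bonds to non-residents 621.4, purchases of foreign government bonds by domestic residents 672.0, borrowing by resident firms from foreign banks 339.2.)

-3683.0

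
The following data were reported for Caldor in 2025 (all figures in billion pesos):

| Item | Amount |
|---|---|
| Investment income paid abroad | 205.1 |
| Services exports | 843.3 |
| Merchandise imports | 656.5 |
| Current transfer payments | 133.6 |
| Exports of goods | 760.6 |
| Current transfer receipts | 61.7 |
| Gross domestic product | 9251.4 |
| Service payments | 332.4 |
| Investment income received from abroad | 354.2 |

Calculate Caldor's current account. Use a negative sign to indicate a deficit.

Goods balance = 760.6 - 656.5 = 104.1
Services balance = 843.3 - 332.4 = 510.9
Trade balance (goods + services) = 104.1 + 510.9 = 615.0
Net primary income = 354.2 - 205.1 = 149.1
Net secondary income = 61.7 - 133.6 = -71.9
Current account = 615.0 + 149.1 + (-71.9) = 692.2

692.2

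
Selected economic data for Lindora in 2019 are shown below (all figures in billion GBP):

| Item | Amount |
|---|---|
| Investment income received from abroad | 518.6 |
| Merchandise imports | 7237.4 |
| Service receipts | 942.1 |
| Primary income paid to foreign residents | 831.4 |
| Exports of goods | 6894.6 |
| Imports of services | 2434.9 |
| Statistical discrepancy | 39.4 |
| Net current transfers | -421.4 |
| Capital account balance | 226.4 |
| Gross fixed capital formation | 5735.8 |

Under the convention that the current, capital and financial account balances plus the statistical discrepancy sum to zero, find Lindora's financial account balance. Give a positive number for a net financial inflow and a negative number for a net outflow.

2304.0

Goods balance = 6894.6 - 7237.4 = -342.8
Services balance = 942.1 - 2434.9 = -1492.8
Trade balance (goods + services) = -342.8 + (-1492.8) = -1835.6
Net primary income = 518.6 - 831.4 = -312.8
Net secondary income = -421.4
Current account = -1835.6 + (-312.8) + (-421.4) = -2569.8
Financial account = -(-2569.8 + 226.4 + 39.4) = 2304.0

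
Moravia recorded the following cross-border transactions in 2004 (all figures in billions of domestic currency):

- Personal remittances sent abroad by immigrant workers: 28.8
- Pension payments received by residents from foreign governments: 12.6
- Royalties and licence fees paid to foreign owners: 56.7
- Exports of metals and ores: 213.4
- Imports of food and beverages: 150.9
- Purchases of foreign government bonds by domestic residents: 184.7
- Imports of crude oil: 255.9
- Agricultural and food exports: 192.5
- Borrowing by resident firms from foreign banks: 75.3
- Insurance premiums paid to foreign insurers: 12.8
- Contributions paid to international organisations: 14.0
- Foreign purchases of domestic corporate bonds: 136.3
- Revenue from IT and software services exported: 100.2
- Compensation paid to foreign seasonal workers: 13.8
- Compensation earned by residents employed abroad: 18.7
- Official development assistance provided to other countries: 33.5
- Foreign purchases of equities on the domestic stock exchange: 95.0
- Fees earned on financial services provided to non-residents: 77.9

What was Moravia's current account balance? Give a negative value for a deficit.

48.9

Goods: -255.9 + 192.5 - 150.9 + 213.4 = -0.9
Services: -56.7 + 77.9 - 12.8 + 100.2 = 108.6
Primary income: -13.8 + 18.7 = 4.9
Secondary income: -14.0 - 28.8 + 12.6 - 33.5 = -63.7
Current account = (-0.9) + 108.6 + 4.9 + (-63.7) = 48.9
(Excluded from the current account — financial account: purchases of foreign government bonds by domestic residents 184.7, borrowing by resident firms from foreign banks 75.3, foreign purchases of domestic corporate bonds 136.3, foreign purchases of equities on the domestic stock exchange 95.0.)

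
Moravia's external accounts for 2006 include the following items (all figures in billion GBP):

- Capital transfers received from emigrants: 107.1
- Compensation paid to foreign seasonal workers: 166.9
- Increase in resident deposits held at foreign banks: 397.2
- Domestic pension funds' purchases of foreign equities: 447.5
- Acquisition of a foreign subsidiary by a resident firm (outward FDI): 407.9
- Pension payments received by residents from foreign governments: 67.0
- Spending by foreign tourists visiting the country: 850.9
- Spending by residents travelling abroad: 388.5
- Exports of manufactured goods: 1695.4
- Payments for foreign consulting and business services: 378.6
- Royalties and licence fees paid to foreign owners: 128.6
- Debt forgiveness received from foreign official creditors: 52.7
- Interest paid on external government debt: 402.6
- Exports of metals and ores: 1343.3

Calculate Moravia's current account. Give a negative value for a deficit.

Goods: 1343.3 + 1695.4 = 3038.7
Services: -128.6 - 378.6 + 850.9 - 388.5 = -44.8
Primary income: -402.6 - 166.9 = -569.5
Secondary income: 67.0
Current account = 3038.7 + (-44.8) + (-569.5) + 67.0 = 2491.4
(Excluded from the current account — capital account: capital transfers received from emigrants 107.1, debt forgiveness received from foreign official creditors 52.7; financial account: increase in resident deposits held at foreign banks 397.2, domestic pension funds' purchases of foreign equities 447.5, acquisition of a foreign subsidiary by a resident firm (outward FDI) 407.9.)

2491.4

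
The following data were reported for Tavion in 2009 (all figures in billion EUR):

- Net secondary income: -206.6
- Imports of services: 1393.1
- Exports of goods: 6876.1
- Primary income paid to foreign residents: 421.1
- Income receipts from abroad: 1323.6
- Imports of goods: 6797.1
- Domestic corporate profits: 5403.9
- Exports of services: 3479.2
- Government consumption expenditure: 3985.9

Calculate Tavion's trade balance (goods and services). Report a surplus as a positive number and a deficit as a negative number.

2165.1

Goods balance = 6876.1 - 6797.1 = 79.0
Services balance = 3479.2 - 1393.1 = 2086.1
Trade balance (goods + services) = 79.0 + 2086.1 = 2165.1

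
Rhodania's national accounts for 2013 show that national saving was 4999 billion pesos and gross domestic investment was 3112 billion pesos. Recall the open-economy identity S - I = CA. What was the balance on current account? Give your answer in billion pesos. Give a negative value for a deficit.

1887

S - I = CA (net lending to the rest of the world).
CA = S - I = 4999 - 3112 = 1887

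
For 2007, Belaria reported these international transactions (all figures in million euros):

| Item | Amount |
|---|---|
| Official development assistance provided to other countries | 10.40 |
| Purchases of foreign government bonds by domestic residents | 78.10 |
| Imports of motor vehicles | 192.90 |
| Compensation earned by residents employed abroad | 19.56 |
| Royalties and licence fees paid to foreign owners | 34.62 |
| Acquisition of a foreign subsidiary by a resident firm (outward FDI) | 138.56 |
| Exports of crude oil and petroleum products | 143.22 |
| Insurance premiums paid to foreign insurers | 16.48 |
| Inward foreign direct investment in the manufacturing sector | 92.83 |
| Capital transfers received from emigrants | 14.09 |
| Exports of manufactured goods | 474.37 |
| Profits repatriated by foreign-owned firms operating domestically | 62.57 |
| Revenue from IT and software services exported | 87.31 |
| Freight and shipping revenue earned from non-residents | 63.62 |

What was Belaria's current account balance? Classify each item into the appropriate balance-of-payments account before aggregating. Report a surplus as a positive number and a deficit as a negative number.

Goods: 474.37 - 192.90 + 143.22 = 424.69
Services: -16.48 + 87.31 + 63.62 - 34.62 = 99.83
Primary income: -62.57 + 19.56 = -43.01
Secondary income: -10.40
Current account = 424.69 + 99.83 + (-43.01) + (-10.40) = 471.11
(Excluded from the current account — financial account: purchases of foreign government bonds by domestic residents 78.10, acquisition of a foreign subsidiary by a resident firm (outward FDI) 138.56, inward foreign direct investment in the manufacturing sector 92.83; capital account: capital transfers received from emigrants 14.09.)

471.11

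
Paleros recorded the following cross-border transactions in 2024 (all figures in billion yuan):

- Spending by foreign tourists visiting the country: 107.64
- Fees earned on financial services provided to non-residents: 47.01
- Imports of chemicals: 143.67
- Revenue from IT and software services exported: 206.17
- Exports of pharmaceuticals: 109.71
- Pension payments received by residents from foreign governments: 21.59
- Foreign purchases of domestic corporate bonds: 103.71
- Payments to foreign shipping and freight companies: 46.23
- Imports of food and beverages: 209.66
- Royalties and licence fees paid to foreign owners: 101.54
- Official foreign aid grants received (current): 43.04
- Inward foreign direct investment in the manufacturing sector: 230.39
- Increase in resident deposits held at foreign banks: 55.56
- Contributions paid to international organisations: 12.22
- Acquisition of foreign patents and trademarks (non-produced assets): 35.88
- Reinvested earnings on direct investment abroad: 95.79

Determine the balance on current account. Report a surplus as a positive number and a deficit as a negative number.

117.63

Goods: -209.66 + 109.71 - 143.67 = -243.62
Services: 107.64 - 46.23 - 101.54 + 206.17 + 47.01 = 213.05
Primary income: 95.79
Secondary income: 43.04 + 21.59 - 12.22 = 52.41
Current account = (-243.62) + 213.05 + 95.79 + 52.41 = 117.63
(Excluded from the current account — financial account: foreign purchases of domestic corporate bonds 103.71, inward foreign direct investment in the manufacturing sector 230.39, increase in resident deposits held at foreign banks 55.56; capital account: acquisition of foreign patents and trademarks (non-produced assets) 35.88.)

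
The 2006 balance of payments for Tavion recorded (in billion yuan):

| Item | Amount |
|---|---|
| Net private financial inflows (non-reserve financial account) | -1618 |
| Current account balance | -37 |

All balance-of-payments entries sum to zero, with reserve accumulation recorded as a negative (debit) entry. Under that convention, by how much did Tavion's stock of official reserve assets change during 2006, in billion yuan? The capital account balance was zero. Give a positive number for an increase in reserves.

Official reserve transactions balance = -((-37) + (-1618)) = 1655
An accumulation of reserves is recorded as a debit (negative entry), so the change in the stock of reserves is the negative of that balance.
Change in official reserves = -(1655) = -1655

-1655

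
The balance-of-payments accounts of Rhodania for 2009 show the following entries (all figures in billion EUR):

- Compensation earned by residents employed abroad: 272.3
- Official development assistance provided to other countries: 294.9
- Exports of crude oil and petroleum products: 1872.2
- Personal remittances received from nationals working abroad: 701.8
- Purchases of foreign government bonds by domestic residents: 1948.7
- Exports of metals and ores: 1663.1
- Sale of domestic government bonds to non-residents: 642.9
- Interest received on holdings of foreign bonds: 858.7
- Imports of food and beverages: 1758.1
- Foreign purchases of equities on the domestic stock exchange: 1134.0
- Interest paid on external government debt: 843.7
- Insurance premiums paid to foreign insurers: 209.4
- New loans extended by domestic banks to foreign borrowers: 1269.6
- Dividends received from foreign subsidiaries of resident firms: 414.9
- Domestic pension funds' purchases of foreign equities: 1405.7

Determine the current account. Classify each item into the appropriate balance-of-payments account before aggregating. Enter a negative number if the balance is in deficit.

Goods: -1758.1 + 1663.1 + 1872.2 = 1777.2
Services: -209.4
Primary income: -843.7 + 414.9 + 858.7 + 272.3 = 702.2
Secondary income: 701.8 - 294.9 = 406.9
Current account = 1777.2 + (-209.4) + 702.2 + 406.9 = 2676.9
(Excluded from the current account — financial account: purchases of foreign government bonds by domestic residents 1948.7, sale of domestic government bonds to non-residents 642.9, foreign purchases of equities on the domestic stock exchange 1134.0, new loans extended by domestic banks to foreign borrowers 1269.6, domestic pension funds' purchases of foreign equities 1405.7.)

2676.9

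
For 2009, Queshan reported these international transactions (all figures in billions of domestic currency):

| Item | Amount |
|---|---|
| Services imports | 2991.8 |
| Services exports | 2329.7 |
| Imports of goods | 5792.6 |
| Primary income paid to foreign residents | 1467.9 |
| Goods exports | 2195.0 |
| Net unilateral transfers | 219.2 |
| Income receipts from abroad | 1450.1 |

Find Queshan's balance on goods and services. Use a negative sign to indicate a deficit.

Goods balance = 2195.0 - 5792.6 = -3597.6
Services balance = 2329.7 - 2991.8 = -662.1
Trade balance (goods + services) = -3597.6 + (-662.1) = -4259.7

-4259.7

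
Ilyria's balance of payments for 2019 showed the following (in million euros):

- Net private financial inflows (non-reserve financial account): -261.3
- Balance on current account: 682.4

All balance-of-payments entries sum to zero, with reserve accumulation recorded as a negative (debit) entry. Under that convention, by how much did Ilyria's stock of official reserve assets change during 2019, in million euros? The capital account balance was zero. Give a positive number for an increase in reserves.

Official reserve transactions balance = -(682.4 + (-261.3)) = -421.1
An accumulation of reserves is recorded as a debit (negative entry), so the change in the stock of reserves is the negative of that balance.
Change in official reserves = -(-421.1) = 421.1

421.1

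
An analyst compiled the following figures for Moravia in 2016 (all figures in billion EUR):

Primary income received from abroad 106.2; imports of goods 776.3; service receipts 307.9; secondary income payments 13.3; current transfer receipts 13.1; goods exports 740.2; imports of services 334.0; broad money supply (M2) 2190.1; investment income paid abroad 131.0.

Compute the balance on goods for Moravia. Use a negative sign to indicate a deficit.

Goods balance = 740.2 - 776.3 = -36.1

-36.1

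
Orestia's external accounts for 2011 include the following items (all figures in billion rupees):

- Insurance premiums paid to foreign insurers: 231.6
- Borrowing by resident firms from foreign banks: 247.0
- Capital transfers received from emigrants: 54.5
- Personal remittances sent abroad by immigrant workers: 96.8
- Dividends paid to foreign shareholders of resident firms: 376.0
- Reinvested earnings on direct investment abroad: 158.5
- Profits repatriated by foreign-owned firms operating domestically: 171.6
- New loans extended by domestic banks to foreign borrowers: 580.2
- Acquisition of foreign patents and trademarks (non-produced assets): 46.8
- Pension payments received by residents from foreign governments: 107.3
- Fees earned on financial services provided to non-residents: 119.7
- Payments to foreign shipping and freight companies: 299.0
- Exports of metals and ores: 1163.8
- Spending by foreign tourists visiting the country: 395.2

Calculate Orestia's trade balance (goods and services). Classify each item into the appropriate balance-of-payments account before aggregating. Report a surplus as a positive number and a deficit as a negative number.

Goods: 1163.8
Services: 119.7 + 395.2 - 231.6 - 299.0 = -15.7
Trade balance = 1163.8 + (-15.7) = 1148.1
(Excluded from the trade balance — financial account: borrowing by resident firms from foreign banks 247.0, new loans extended by domestic banks to foreign borrowers 580.2; capital account: capital transfers received from emigrants 54.5, acquisition of foreign patents and trademarks (non-produced assets) 46.8; secondary income: personal remittances sent abroad by immigrant workers 96.8, pension payments received by residents from foreign governments 107.3; primary income: dividends paid to foreign shareholders of resident firms 376.0, reinvested earnings on direct investment abroad 158.5, profits repatriated by foreign-owned firms operating domestically 171.6.)

1148.1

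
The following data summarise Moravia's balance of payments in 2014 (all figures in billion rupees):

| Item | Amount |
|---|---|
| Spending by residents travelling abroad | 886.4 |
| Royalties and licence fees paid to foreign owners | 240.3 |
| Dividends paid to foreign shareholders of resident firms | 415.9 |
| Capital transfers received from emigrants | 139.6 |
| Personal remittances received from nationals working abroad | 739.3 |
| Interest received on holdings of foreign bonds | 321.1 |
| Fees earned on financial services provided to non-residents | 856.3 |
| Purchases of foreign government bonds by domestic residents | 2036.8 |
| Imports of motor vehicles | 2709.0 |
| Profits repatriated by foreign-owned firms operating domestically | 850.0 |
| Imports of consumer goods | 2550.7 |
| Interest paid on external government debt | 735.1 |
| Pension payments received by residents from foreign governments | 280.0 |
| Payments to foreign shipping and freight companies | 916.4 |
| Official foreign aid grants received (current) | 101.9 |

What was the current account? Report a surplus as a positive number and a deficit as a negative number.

Goods: -2709.0 - 2550.7 = -5259.7
Services: -240.3 - 886.4 - 916.4 + 856.3 = -1186.8
Primary income: -735.1 + 321.1 - 415.9 - 850.0 = -1679.9
Secondary income: 101.9 + 280.0 + 739.3 = 1121.2
Current account = (-5259.7) + (-1186.8) + (-1679.9) + 1121.2 = -7005.2
(Excluded from the current account — capital account: capital transfers received from emigrants 139.6; financial account: purchases of foreign government bonds by domestic residents 2036.8.)

-7005.2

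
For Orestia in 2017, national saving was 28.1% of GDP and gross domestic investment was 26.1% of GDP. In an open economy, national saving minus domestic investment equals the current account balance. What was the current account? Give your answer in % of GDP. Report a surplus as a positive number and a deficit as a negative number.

2.0

CA = S - I = 28.1 - 26.1 = 2.0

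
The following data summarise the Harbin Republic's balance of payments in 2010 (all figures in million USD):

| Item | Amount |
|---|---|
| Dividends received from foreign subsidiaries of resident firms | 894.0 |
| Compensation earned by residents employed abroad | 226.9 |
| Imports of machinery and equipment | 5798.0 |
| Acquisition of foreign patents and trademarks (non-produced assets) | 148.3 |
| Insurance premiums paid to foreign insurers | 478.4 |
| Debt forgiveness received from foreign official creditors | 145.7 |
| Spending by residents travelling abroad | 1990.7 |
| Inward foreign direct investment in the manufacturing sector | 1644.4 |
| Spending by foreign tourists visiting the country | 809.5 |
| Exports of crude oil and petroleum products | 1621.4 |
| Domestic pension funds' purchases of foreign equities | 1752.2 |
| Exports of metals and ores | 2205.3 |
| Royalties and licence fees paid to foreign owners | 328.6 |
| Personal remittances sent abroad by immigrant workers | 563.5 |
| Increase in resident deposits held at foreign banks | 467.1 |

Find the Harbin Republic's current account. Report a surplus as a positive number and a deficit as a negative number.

Goods: 1621.4 - 5798.0 + 2205.3 = -1971.3
Services: 809.5 - 478.4 - 1990.7 - 328.6 = -1988.2
Primary income: 894.0 + 226.9 = 1120.9
Secondary income: -563.5
Current account = (-1971.3) + (-1988.2) + 1120.9 + (-563.5) = -3402.1
(Excluded from the current account — capital account: acquisition of foreign patents and trademarks (non-produced assets) 148.3, debt forgiveness received from foreign official creditors 145.7; financial account: inward foreign direct investment in the manufacturing sector 1644.4, domestic pension funds' purchases of foreign equities 1752.2, increase in resident deposits held at foreign banks 467.1.)

-3402.1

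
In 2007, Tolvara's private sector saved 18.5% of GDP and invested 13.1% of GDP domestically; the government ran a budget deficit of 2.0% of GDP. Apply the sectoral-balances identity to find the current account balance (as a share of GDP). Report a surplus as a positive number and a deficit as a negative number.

By the sectoral-balances identity, CA = (S_private - I) + (T - G).
Private balance = 18.5 - 13.1 = 5.4
Government balance (T - G) = -2.0
CA = 5.4 + (-2.0) = 3.4

3.4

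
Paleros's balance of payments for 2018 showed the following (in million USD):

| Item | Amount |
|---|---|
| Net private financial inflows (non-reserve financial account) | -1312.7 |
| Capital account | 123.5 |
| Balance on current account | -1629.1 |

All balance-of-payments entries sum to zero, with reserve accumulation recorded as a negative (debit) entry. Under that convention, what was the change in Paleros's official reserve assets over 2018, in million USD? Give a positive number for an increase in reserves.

Official reserve transactions balance = -((-1629.1) + 123.5 + (-1312.7)) = 2818.3
An accumulation of reserves is recorded as a debit (negative entry), so the change in the stock of reserves is the negative of that balance.
Change in official reserves = -(2818.3) = -2818.3

-2818.3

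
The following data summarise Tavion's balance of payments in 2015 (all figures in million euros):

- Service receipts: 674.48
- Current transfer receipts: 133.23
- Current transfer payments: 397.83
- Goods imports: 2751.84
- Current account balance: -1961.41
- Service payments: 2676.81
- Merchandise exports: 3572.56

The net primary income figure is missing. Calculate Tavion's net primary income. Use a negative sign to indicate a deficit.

Current account = goods balance + services balance + net primary income + net secondary income
Sum of the known components = -1446.21
Net primary income = CA - (known components) = -1961.41 - (-1446.21) = -515.20

-515.20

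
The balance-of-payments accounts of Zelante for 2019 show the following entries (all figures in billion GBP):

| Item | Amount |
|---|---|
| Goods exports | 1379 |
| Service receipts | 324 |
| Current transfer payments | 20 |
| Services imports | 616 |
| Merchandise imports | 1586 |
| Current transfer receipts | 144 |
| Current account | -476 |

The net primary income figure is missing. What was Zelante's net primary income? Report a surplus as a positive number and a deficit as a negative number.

Current account = goods balance + services balance + net primary income + net secondary income
Sum of the known components = -375
Net primary income = CA - (known components) = -476 - (-375) = -101

-101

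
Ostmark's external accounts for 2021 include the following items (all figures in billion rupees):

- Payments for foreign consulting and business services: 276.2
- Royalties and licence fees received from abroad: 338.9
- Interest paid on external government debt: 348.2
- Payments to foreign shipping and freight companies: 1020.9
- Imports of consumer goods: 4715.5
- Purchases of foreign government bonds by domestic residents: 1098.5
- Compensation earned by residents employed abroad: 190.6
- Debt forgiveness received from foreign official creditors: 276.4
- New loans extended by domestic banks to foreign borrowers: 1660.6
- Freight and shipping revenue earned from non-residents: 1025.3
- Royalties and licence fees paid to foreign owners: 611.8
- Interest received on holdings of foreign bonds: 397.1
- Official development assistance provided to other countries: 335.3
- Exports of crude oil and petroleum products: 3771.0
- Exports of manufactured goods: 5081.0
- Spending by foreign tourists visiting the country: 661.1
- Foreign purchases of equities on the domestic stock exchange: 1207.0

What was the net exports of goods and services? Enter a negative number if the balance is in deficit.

4252.9

Goods: 5081.0 + 3771.0 - 4715.5 = 4136.5
Services: 338.9 + 1025.3 - 611.8 + 661.1 - 1020.9 - 276.2 = 116.4
Trade balance = 4136.5 + 116.4 = 4252.9
(Excluded from the trade balance — primary income: interest paid on external government debt 348.2, compensation earned by residents employed abroad 190.6, interest received on holdings of foreign bonds 397.1; financial account: purchases of foreign government bonds by domestic residents 1098.5, new loans extended by domestic banks to foreign borrowers 1660.6, foreign purchases of equities on the domestic stock exchange 1207.0; capital account: debt forgiveness received from foreign official creditors 276.4; secondary income: official development assistance provided to other countries 335.3.)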